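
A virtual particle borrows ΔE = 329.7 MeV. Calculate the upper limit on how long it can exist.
9.982 × 10^-25 s

Using the energy-time uncertainty principle:
ΔEΔt ≥ ℏ/2

For a virtual particle borrowing energy ΔE, the maximum lifetime is:
Δt_max = ℏ/(2ΔE)

Converting energy:
ΔE = 329.7 MeV = 5.282e-11 J

Δt_max = (1.055e-34 J·s) / (2 × 5.282e-11 J)
Δt_max = 9.982e-25 s = 9.982 × 10^-25 s

Virtual particles with higher borrowed energy exist for shorter times.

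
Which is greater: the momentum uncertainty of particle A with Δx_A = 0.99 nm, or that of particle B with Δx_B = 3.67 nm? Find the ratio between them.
Particle A has the larger minimum momentum uncertainty, by a factor of 3.71.

For each particle, the minimum momentum uncertainty is Δp_min = ℏ/(2Δx):

Particle A: Δp_A = ℏ/(2×9.900e-10 m) = 5.326e-26 kg·m/s
Particle B: Δp_B = ℏ/(2×3.670e-09 m) = 1.437e-26 kg·m/s

Ratio: Δp_A/Δp_B = 3.71

Since Δp_min ∝ 1/Δx, the particle with smaller position uncertainty (A) has larger momentum uncertainty.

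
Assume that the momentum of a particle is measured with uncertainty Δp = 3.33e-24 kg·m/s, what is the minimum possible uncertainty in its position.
15.834 pm

Using the Heisenberg uncertainty principle:
ΔxΔp ≥ ℏ/2

The minimum uncertainty in position is:
Δx_min = ℏ/(2Δp)
Δx_min = (1.055e-34 J·s) / (2 × 3.330e-24 kg·m/s)
Δx_min = 1.583e-11 m = 15.834 pm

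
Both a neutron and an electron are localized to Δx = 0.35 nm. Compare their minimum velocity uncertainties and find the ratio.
The electron has the larger minimum velocity uncertainty, by a ratio of 1838.7.

For both particles, Δp_min = ℏ/(2Δx) = 1.507e-25 kg·m/s (same for both).

The velocity uncertainty is Δv = Δp/m:
- neutron: Δv = 1.507e-25 / 1.675e-27 = 8.995e+01 m/s = 89.946 m/s
- electron: Δv = 1.507e-25 / 9.109e-31 = 1.654e+05 m/s = 165.382 km/s

Ratio: 1.654e+05 / 8.995e+01 = 1838.7

The lighter particle has larger velocity uncertainty because Δv ∝ 1/m.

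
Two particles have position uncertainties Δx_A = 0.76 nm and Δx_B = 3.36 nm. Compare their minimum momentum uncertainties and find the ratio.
Particle A has the larger minimum momentum uncertainty, by a factor of 4.42.

For each particle, the minimum momentum uncertainty is Δp_min = ℏ/(2Δx):

Particle A: Δp_A = ℏ/(2×7.600e-10 m) = 6.938e-26 kg·m/s
Particle B: Δp_B = ℏ/(2×3.360e-09 m) = 1.569e-26 kg·m/s

Ratio: Δp_A/Δp_B = 4.42

Since Δp_min ∝ 1/Δx, the particle with smaller position uncertainty (A) has larger momentum uncertainty.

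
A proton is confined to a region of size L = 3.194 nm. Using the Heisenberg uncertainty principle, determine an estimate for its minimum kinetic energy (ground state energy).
508.492 neV

Using the uncertainty principle to estimate ground state energy:

1. The position uncertainty is approximately the confinement size:
   Δx ≈ L = 3.194e-09 m

2. From ΔxΔp ≥ ℏ/2, the minimum momentum uncertainty is:
   Δp ≈ ℏ/(2L) = 1.651e-26 kg·m/s

3. The kinetic energy is approximately:
   KE ≈ (Δp)²/(2m) = (1.651e-26)²/(2 × 1.673e-27 kg)
   KE ≈ 8.147e-26 J = 508.492 neV

This is an order-of-magnitude estimate of the ground state energy.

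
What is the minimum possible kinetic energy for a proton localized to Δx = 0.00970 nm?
55.133 meV

Localizing a particle requires giving it sufficient momentum uncertainty:

1. From uncertainty principle: Δp ≥ ℏ/(2Δx)
   Δp_min = (1.055e-34 J·s) / (2 × 9.700e-12 m)
   Δp_min = 5.436e-24 kg·m/s

2. This momentum uncertainty corresponds to kinetic energy:
   KE ≈ (Δp)²/(2m) = (5.436e-24)²/(2 × 1.673e-27 kg)
   KE = 8.833e-21 J = 55.133 meV

Tighter localization requires more energy.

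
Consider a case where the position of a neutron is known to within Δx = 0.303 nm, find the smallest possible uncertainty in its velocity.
103.898 m/s

Using the Heisenberg uncertainty principle and Δp = mΔv:
ΔxΔp ≥ ℏ/2
Δx(mΔv) ≥ ℏ/2

The minimum uncertainty in velocity is:
Δv_min = ℏ/(2mΔx)
Δv_min = (1.055e-34 J·s) / (2 × 1.675e-27 kg × 3.030e-10 m)
Δv_min = 1.039e+02 m/s = 103.898 m/s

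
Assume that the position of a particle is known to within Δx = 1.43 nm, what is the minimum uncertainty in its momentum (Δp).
3.687 × 10^-26 kg·m/s

Using the Heisenberg uncertainty principle:
ΔxΔp ≥ ℏ/2

The minimum uncertainty in momentum is:
Δp_min = ℏ/(2Δx)
Δp_min = (1.055e-34 J·s) / (2 × 1.430e-09 m)
Δp_min = 3.687e-26 kg·m/s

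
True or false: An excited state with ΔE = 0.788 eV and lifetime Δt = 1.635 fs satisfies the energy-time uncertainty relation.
Yes, it satisfies the uncertainty relation.

Calculate the product ΔEΔt:
ΔE = 0.788 eV = 1.263e-19 J
ΔEΔt = (1.263e-19 J) × (1.635e-15 s)
ΔEΔt = 2.064e-34 J·s

Compare to the minimum allowed value ℏ/2:
ℏ/2 = 5.273e-35 J·s

Since ΔEΔt = 2.064e-34 J·s ≥ 5.273e-35 J·s = ℏ/2,
this satisfies the uncertainty relation.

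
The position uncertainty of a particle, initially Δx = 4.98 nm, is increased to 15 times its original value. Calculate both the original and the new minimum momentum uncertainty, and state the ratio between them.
Original Δp_min = 1.059 × 10^-26 kg·m/s; new Δp'_min = 7.059 × 10^-28 kg·m/s; ratio Δp'_min/Δp_min = 1/15.

From the uncertainty principle ΔxΔp ≥ ℏ/2, the minimum momentum uncertainty is Δp_min = ℏ/(2Δx).

Original (Δx = 4.98 nm = 4.980e-09 m):
Δp_min = (1.055e-34 J·s)/(2 × 4.980e-09 m) = 1.059e-26 kg·m/s

When Δx → 15Δx:
Δp'_min = ℏ/(2 × 15Δx) = (1/15) × ℏ/(2Δx) = (1/15) × Δp_min
Δp'_min = 1/15 × 1.059e-26 kg·m/s = 7.059e-28 kg·m/s

Since Δp_min ∝ 1/Δx, when Δx is increased to 15 times its original value, Δp_min decreases to 1/15 of its original value.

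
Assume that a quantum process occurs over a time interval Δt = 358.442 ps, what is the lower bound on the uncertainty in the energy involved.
918.157 neV

Using the energy-time uncertainty principle:
ΔEΔt ≥ ℏ/2

The minimum uncertainty in energy is:
ΔE_min = ℏ/(2Δt)
ΔE_min = (1.055e-34 J·s) / (2 × 3.584e-10 s)
ΔE_min = 1.471e-25 J = 918.157 neV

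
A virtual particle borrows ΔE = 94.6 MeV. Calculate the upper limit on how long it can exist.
3.479 ys

Using the energy-time uncertainty principle:
ΔEΔt ≥ ℏ/2

For a virtual particle borrowing energy ΔE, the maximum lifetime is:
Δt_max = ℏ/(2ΔE)

Converting energy:
ΔE = 94.6 MeV = 1.516e-11 J

Δt_max = (1.055e-34 J·s) / (2 × 1.516e-11 J)
Δt_max = 3.479e-24 s = 3.479 ys

Virtual particles with higher borrowed energy exist for shorter times.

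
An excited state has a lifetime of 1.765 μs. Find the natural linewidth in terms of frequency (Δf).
45.086 kHz

Using the energy-time uncertainty principle and E = hf:
ΔEΔt ≥ ℏ/2
hΔf·Δt ≥ ℏ/2

The minimum frequency uncertainty is:
Δf = ℏ/(2hτ) = 1/(4πτ)
Δf = 1/(4π × 1.765e-06 s)
Δf = 4.509e+04 Hz = 45.086 kHz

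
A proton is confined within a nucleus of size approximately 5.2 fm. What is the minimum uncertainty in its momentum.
1.014 × 10^-20 kg·m/s

Using the Heisenberg uncertainty principle:
ΔxΔp ≥ ℏ/2

With Δx ≈ L = 5.200e-15 m (the confinement size):
Δp_min = ℏ/(2Δx)
Δp_min = (1.055e-34 J·s) / (2 × 5.200e-15 m)
Δp_min = 1.014e-20 kg·m/s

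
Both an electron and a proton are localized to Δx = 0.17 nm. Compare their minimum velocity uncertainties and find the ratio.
The electron has the larger minimum velocity uncertainty, by a ratio of 1836.2.

For both particles, Δp_min = ℏ/(2Δx) = 3.102e-25 kg·m/s (same for both).

The velocity uncertainty is Δv = Δp/m:
- electron: Δv = 3.102e-25 / 9.109e-31 = 3.405e+05 m/s = 340.493 km/s
- proton: Δv = 3.102e-25 / 1.673e-27 = 1.854e+02 m/s = 185.438 m/s

Ratio: 3.405e+05 / 1.854e+02 = 1836.2

The lighter particle has larger velocity uncertainty because Δv ∝ 1/m.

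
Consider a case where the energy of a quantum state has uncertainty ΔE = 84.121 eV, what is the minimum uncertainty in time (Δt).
3.912 as

Using the energy-time uncertainty principle:
ΔEΔt ≥ ℏ/2

The minimum uncertainty in time is:
Δt_min = ℏ/(2ΔE)
Δt_min = (1.055e-34 J·s) / (2 × 1.348e-17 J)
Δt_min = 3.912e-18 s = 3.912 as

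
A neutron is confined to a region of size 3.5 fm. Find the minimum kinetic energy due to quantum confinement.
422.883 keV

Using the uncertainty principle:

1. Position uncertainty: Δx ≈ 3.500e-15 m
2. Minimum momentum uncertainty: Δp = ℏ/(2Δx) = 1.507e-20 kg·m/s
3. Minimum kinetic energy:
   KE = (Δp)²/(2m) = (1.507e-20)²/(2 × 1.675e-27 kg)
   KE = 6.775e-14 J = 422.883 keV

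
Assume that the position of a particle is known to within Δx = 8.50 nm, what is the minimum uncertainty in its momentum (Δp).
6.203 × 10^-27 kg·m/s

Using the Heisenberg uncertainty principle:
ΔxΔp ≥ ℏ/2

The minimum uncertainty in momentum is:
Δp_min = ℏ/(2Δx)
Δp_min = (1.055e-34 J·s) / (2 × 8.500e-09 m)
Δp_min = 6.203e-27 kg·m/s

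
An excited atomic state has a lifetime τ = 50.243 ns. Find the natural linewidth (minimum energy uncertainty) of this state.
6.550 neV

Using the energy-time uncertainty principle:
ΔEΔt ≥ ℏ/2

The lifetime τ represents the time uncertainty Δt.
The natural linewidth (minimum energy uncertainty) is:

ΔE = ℏ/(2τ)
ΔE = (1.055e-34 J·s) / (2 × 5.024e-08 s)
ΔE = 1.049e-27 J = 6.550 neV

This natural linewidth limits the precision of spectroscopic measurements.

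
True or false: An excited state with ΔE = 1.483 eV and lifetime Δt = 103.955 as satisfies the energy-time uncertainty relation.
No, it violates the uncertainty relation.

Calculate the product ΔEΔt:
ΔE = 1.483 eV = 2.376e-19 J
ΔEΔt = (2.376e-19 J) × (1.040e-16 s)
ΔEΔt = 2.470e-35 J·s

Compare to the minimum allowed value ℏ/2:
ℏ/2 = 5.273e-35 J·s

Since ΔEΔt = 2.470e-35 J·s < 5.273e-35 J·s = ℏ/2,
this violates the uncertainty relation.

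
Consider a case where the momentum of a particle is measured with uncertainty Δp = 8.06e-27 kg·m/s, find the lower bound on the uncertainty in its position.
6.542 nm

Using the Heisenberg uncertainty principle:
ΔxΔp ≥ ℏ/2

The minimum uncertainty in position is:
Δx_min = ℏ/(2Δp)
Δx_min = (1.055e-34 J·s) / (2 × 8.060e-27 kg·m/s)
Δx_min = 6.542e-09 m = 6.542 nm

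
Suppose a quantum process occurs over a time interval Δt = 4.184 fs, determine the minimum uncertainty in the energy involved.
78.658 meV

Using the energy-time uncertainty principle:
ΔEΔt ≥ ℏ/2

The minimum uncertainty in energy is:
ΔE_min = ℏ/(2Δt)
ΔE_min = (1.055e-34 J·s) / (2 × 4.184e-15 s)
ΔE_min = 1.260e-20 J = 78.658 meV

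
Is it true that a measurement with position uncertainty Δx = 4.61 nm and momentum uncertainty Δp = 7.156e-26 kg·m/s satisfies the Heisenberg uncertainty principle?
Yes, it satisfies the uncertainty principle.

Calculate the product ΔxΔp:
ΔxΔp = (4.610e-09 m) × (7.156e-26 kg·m/s)
ΔxΔp = 3.299e-34 J·s

Compare to the minimum allowed value ℏ/2:
ℏ/2 = 5.273e-35 J·s

Since ΔxΔp = 3.299e-34 J·s ≥ 5.273e-35 J·s = ℏ/2,
the measurement satisfies the uncertainty principle.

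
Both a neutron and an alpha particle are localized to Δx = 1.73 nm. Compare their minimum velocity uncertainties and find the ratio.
The neutron has the larger minimum velocity uncertainty, by a ratio of 4.0.

For both particles, Δp_min = ℏ/(2Δx) = 3.048e-26 kg·m/s (same for both).

The velocity uncertainty is Δv = Δp/m:
- neutron: Δv = 3.048e-26 / 1.675e-27 = 1.820e+01 m/s = 18.197 m/s
- alpha particle: Δv = 3.048e-26 / 6.645e-27 = 4.587e+00 m/s = 4.587 m/s

Ratio: 1.820e+01 / 4.587e+00 = 4.0

The lighter particle has larger velocity uncertainty because Δv ∝ 1/m.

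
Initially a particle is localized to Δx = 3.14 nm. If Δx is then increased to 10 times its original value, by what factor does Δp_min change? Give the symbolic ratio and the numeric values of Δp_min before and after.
Original Δp_min = 1.679 × 10^-26 kg·m/s; new Δp'_min = 1.679 × 10^-27 kg·m/s; ratio Δp'_min/Δp_min = 1/10.

From the uncertainty principle ΔxΔp ≥ ℏ/2, the minimum momentum uncertainty is Δp_min = ℏ/(2Δx).

Original (Δx = 3.14 nm = 3.140e-09 m):
Δp_min = (1.055e-34 J·s)/(2 × 3.140e-09 m) = 1.679e-26 kg·m/s

When Δx → 10Δx:
Δp'_min = ℏ/(2 × 10Δx) = (1/10) × ℏ/(2Δx) = (1/10) × Δp_min
Δp'_min = 1/10 × 1.679e-26 kg·m/s = 1.679e-27 kg·m/s

Since Δp_min ∝ 1/Δx, when Δx is increased to 10 times its original value, Δp_min decreases to 1/10 of its original value.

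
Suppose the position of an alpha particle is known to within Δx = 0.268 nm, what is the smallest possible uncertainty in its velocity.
29.610 m/s

Using the Heisenberg uncertainty principle and Δp = mΔv:
ΔxΔp ≥ ℏ/2
Δx(mΔv) ≥ ℏ/2

The minimum uncertainty in velocity is:
Δv_min = ℏ/(2mΔx)
Δv_min = (1.055e-34 J·s) / (2 × 6.645e-27 kg × 2.680e-10 m)
Δv_min = 2.961e+01 m/s = 29.610 m/s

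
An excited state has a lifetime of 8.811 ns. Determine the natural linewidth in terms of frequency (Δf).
9.032 MHz

Using the energy-time uncertainty principle and E = hf:
ΔEΔt ≥ ℏ/2
hΔf·Δt ≥ ℏ/2

The minimum frequency uncertainty is:
Δf = ℏ/(2hτ) = 1/(4πτ)
Δf = 1/(4π × 8.811e-09 s)
Δf = 9.032e+06 Hz = 9.032 MHz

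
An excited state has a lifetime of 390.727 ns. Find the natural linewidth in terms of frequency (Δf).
203.665 kHz

Using the energy-time uncertainty principle and E = hf:
ΔEΔt ≥ ℏ/2
hΔf·Δt ≥ ℏ/2

The minimum frequency uncertainty is:
Δf = ℏ/(2hτ) = 1/(4πτ)
Δf = 1/(4π × 3.907e-07 s)
Δf = 2.037e+05 Hz = 203.665 kHz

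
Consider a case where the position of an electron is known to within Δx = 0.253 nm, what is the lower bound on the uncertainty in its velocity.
228.790 km/s

Using the Heisenberg uncertainty principle and Δp = mΔv:
ΔxΔp ≥ ℏ/2
Δx(mΔv) ≥ ℏ/2

The minimum uncertainty in velocity is:
Δv_min = ℏ/(2mΔx)
Δv_min = (1.055e-34 J·s) / (2 × 9.109e-31 kg × 2.530e-10 m)
Δv_min = 2.288e+05 m/s = 228.790 km/s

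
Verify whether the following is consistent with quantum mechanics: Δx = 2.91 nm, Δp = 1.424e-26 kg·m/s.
No, it violates the uncertainty principle (impossible measurement).

Calculate the product ΔxΔp:
ΔxΔp = (2.910e-09 m) × (1.424e-26 kg·m/s)
ΔxΔp = 4.144e-35 J·s

Compare to the minimum allowed value ℏ/2:
ℏ/2 = 5.273e-35 J·s

Since ΔxΔp = 4.144e-35 J·s < 5.273e-35 J·s = ℏ/2,
the measurement violates the uncertainty principle.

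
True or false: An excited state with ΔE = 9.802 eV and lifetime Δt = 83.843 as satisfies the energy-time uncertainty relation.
Yes, it satisfies the uncertainty relation.

Calculate the product ΔEΔt:
ΔE = 9.802 eV = 1.570e-18 J
ΔEΔt = (1.570e-18 J) × (8.384e-17 s)
ΔEΔt = 1.317e-34 J·s

Compare to the minimum allowed value ℏ/2:
ℏ/2 = 5.273e-35 J·s

Since ΔEΔt = 1.317e-34 J·s ≥ 5.273e-35 J·s = ℏ/2,
this satisfies the uncertainty relation.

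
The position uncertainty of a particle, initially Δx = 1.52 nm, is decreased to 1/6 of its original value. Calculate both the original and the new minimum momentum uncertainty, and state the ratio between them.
Original Δp_min = 3.469 × 10^-26 kg·m/s; new Δp'_min = 2.081 × 10^-25 kg·m/s; ratio Δp'_min/Δp_min = 6.

From the uncertainty principle ΔxΔp ≥ ℏ/2, the minimum momentum uncertainty is Δp_min = ℏ/(2Δx).

Original (Δx = 1.52 nm = 1.520e-09 m):
Δp_min = (1.055e-34 J·s)/(2 × 1.520e-09 m) = 3.469e-26 kg·m/s

When Δx → (1/6)Δx:
Δp'_min = ℏ/(2 × (1/6)Δx) = 6 × ℏ/(2Δx) = 6 × Δp_min
Δp'_min = 6 × 3.469e-26 kg·m/s = 2.081e-25 kg·m/s

Since Δp_min ∝ 1/Δx, when Δx is decreased to 1/6 of its original value, Δp_min increases to 6 times its original value.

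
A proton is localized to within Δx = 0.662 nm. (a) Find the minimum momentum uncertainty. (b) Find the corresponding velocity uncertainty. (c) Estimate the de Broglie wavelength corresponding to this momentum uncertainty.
(a) Δp_min = 7.965 × 10^-26 kg·m/s
(b) Δv_min = 47.620 m/s
(c) λ_dB = 8.319 nm

Step-by-step:

(a) From the uncertainty principle:
Δp_min = ℏ/(2Δx) = (1.055e-34 J·s)/(2 × 6.620e-10 m) = 7.965e-26 kg·m/s

(b) The velocity uncertainty:
Δv = Δp/m = (7.965e-26 kg·m/s)/(1.673e-27 kg) = 4.762e+01 m/s = 47.620 m/s

(c) The de Broglie wavelength for this momentum:
λ = h/p = (6.626e-34 J·s)/(7.965e-26 kg·m/s) = 8.319e-09 m = 8.319 nm

Note: The de Broglie wavelength is comparable to the localization size, as expected from wave-particle duality.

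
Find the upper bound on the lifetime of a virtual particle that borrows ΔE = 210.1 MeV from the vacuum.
1.566 ys

Using the energy-time uncertainty principle:
ΔEΔt ≥ ℏ/2

For a virtual particle borrowing energy ΔE, the maximum lifetime is:
Δt_max = ℏ/(2ΔE)

Converting energy:
ΔE = 210.1 MeV = 3.366e-11 J

Δt_max = (1.055e-34 J·s) / (2 × 3.366e-11 J)
Δt_max = 1.566e-24 s = 1.566 ys

Virtual particles with higher borrowed energy exist for shorter times.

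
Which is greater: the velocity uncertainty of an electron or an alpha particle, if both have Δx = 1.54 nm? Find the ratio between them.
The electron has the larger minimum velocity uncertainty, by a ratio of 7294.3.

For both particles, Δp_min = ℏ/(2Δx) = 3.424e-26 kg·m/s (same for both).

The velocity uncertainty is Δv = Δp/m:
- electron: Δv = 3.424e-26 / 9.109e-31 = 3.759e+04 m/s = 37.587 km/s
- alpha particle: Δv = 3.424e-26 / 6.645e-27 = 5.153e+00 m/s = 5.153 m/s

Ratio: 3.759e+04 / 5.153e+00 = 7294.3

The lighter particle has larger velocity uncertainty because Δv ∝ 1/m.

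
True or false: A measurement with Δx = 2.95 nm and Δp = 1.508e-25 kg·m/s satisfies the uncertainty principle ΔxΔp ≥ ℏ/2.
Yes, it satisfies the uncertainty principle.

Calculate the product ΔxΔp:
ΔxΔp = (2.950e-09 m) × (1.508e-25 kg·m/s)
ΔxΔp = 4.449e-34 J·s

Compare to the minimum allowed value ℏ/2:
ℏ/2 = 5.273e-35 J·s

Since ΔxΔp = 4.449e-34 J·s ≥ 5.273e-35 J·s = ℏ/2,
the measurement satisfies the uncertainty principle.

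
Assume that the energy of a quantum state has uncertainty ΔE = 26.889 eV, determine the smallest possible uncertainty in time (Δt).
12.239 as

Using the energy-time uncertainty principle:
ΔEΔt ≥ ℏ/2

The minimum uncertainty in time is:
Δt_min = ℏ/(2ΔE)
Δt_min = (1.055e-34 J·s) / (2 × 4.308e-18 J)
Δt_min = 1.224e-17 s = 12.239 as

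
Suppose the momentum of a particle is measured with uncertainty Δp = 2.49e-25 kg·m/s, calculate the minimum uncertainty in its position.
211.761 pm

Using the Heisenberg uncertainty principle:
ΔxΔp ≥ ℏ/2

The minimum uncertainty in position is:
Δx_min = ℏ/(2Δp)
Δx_min = (1.055e-34 J·s) / (2 × 2.490e-25 kg·m/s)
Δx_min = 2.118e-10 m = 211.761 pm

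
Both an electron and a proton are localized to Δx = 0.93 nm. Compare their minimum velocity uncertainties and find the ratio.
The electron has the larger minimum velocity uncertainty, by a ratio of 1836.2.

For both particles, Δp_min = ℏ/(2Δx) = 5.670e-26 kg·m/s (same for both).

The velocity uncertainty is Δv = Δp/m:
- electron: Δv = 5.670e-26 / 9.109e-31 = 6.224e+04 m/s = 62.241 km/s
- proton: Δv = 5.670e-26 / 1.673e-27 = 3.390e+01 m/s = 33.897 m/s

Ratio: 6.224e+04 / 3.390e+01 = 1836.2

The lighter particle has larger velocity uncertainty because Δv ∝ 1/m.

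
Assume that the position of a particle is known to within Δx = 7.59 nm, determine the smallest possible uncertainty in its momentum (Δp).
6.947 × 10^-27 kg·m/s

Using the Heisenberg uncertainty principle:
ΔxΔp ≥ ℏ/2

The minimum uncertainty in momentum is:
Δp_min = ℏ/(2Δx)
Δp_min = (1.055e-34 J·s) / (2 × 7.590e-09 m)
Δp_min = 6.947e-27 kg·m/s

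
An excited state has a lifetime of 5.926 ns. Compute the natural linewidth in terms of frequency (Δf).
13.429 MHz

Using the energy-time uncertainty principle and E = hf:
ΔEΔt ≥ ℏ/2
hΔf·Δt ≥ ℏ/2

The minimum frequency uncertainty is:
Δf = ℏ/(2hτ) = 1/(4πτ)
Δf = 1/(4π × 5.926e-09 s)
Δf = 1.343e+07 Hz = 13.429 MHz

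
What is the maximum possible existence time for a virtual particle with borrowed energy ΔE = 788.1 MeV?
4.176 × 10^-25 s

Using the energy-time uncertainty principle:
ΔEΔt ≥ ℏ/2

For a virtual particle borrowing energy ΔE, the maximum lifetime is:
Δt_max = ℏ/(2ΔE)

Converting energy:
ΔE = 788.1 MeV = 1.263e-10 J

Δt_max = (1.055e-34 J·s) / (2 × 1.263e-10 J)
Δt_max = 4.176e-25 s = 4.176 × 10^-25 s

Virtual particles with higher borrowed energy exist for shorter times.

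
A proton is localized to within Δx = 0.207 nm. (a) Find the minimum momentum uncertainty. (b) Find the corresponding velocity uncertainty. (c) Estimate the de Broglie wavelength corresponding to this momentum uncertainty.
(a) Δp_min = 2.547 × 10^-25 kg·m/s
(b) Δv_min = 152.292 m/s
(c) λ_dB = 2.601 nm

Step-by-step:

(a) From the uncertainty principle:
Δp_min = ℏ/(2Δx) = (1.055e-34 J·s)/(2 × 2.070e-10 m) = 2.547e-25 kg·m/s

(b) The velocity uncertainty:
Δv = Δp/m = (2.547e-25 kg·m/s)/(1.673e-27 kg) = 1.523e+02 m/s = 152.292 m/s

(c) The de Broglie wavelength for this momentum:
λ = h/p = (6.626e-34 J·s)/(2.547e-25 kg·m/s) = 2.601e-09 m = 2.601 nm

Note: The de Broglie wavelength is comparable to the localization size, as expected from wave-particle duality.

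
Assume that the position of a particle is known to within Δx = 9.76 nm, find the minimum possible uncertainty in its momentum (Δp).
5.403 × 10^-27 kg·m/s

Using the Heisenberg uncertainty principle:
ΔxΔp ≥ ℏ/2

The minimum uncertainty in momentum is:
Δp_min = ℏ/(2Δx)
Δp_min = (1.055e-34 J·s) / (2 × 9.760e-09 m)
Δp_min = 5.403e-27 kg·m/s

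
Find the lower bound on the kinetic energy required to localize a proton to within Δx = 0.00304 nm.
561.315 meV

Localizing a particle requires giving it sufficient momentum uncertainty:

1. From uncertainty principle: Δp ≥ ℏ/(2Δx)
   Δp_min = (1.055e-34 J·s) / (2 × 3.040e-12 m)
   Δp_min = 1.734e-23 kg·m/s

2. This momentum uncertainty corresponds to kinetic energy:
   KE ≈ (Δp)²/(2m) = (1.734e-23)²/(2 × 1.673e-27 kg)
   KE = 8.993e-20 J = 561.315 meV

Tighter localization requires more energy.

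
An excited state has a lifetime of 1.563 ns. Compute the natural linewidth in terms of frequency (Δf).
50.913 MHz

Using the energy-time uncertainty principle and E = hf:
ΔEΔt ≥ ℏ/2
hΔf·Δt ≥ ℏ/2

The minimum frequency uncertainty is:
Δf = ℏ/(2hτ) = 1/(4πτ)
Δf = 1/(4π × 1.563e-09 s)
Δf = 5.091e+07 Hz = 50.913 MHz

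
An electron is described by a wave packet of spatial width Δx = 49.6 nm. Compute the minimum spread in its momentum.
1.063 × 10^-27 kg·m/s

For a wave packet, the spatial width Δx and momentum spread Δp are related by the uncertainty principle:
ΔxΔp ≥ ℏ/2

The minimum momentum spread is:
Δp_min = ℏ/(2Δx)
Δp_min = (1.055e-34 J·s) / (2 × 4.960e-08 m)
Δp_min = 1.063e-27 kg·m/s

A wave packet cannot have both a well-defined position and well-defined momentum.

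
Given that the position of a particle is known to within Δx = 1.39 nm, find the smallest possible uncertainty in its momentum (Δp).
3.793 × 10^-26 kg·m/s

Using the Heisenberg uncertainty principle:
ΔxΔp ≥ ℏ/2

The minimum uncertainty in momentum is:
Δp_min = ℏ/(2Δx)
Δp_min = (1.055e-34 J·s) / (2 × 1.390e-09 m)
Δp_min = 3.793e-26 kg·m/s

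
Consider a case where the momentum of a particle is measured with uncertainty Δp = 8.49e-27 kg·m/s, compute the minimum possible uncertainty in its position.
6.211 nm

Using the Heisenberg uncertainty principle:
ΔxΔp ≥ ℏ/2

The minimum uncertainty in position is:
Δx_min = ℏ/(2Δp)
Δx_min = (1.055e-34 J·s) / (2 × 8.490e-27 kg·m/s)
Δx_min = 6.211e-09 m = 6.211 nm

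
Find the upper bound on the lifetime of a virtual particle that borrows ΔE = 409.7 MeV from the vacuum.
8.033 × 10^-25 s

Using the energy-time uncertainty principle:
ΔEΔt ≥ ℏ/2

For a virtual particle borrowing energy ΔE, the maximum lifetime is:
Δt_max = ℏ/(2ΔE)

Converting energy:
ΔE = 409.7 MeV = 6.564e-11 J

Δt_max = (1.055e-34 J·s) / (2 × 6.564e-11 J)
Δt_max = 8.033e-25 s = 8.033 × 10^-25 s

Virtual particles with higher borrowed energy exist for shorter times.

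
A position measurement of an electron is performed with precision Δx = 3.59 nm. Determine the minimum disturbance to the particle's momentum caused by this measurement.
1.469 × 10^-26 kg·m/s

The uncertainty principle implies that measuring position disturbs momentum:
ΔxΔp ≥ ℏ/2

When we measure position with precision Δx, we necessarily introduce a momentum uncertainty:
Δp ≥ ℏ/(2Δx)
Δp_min = (1.055e-34 J·s) / (2 × 3.590e-09 m)
Δp_min = 1.469e-26 kg·m/s

The more precisely we measure position, the greater the momentum disturbance.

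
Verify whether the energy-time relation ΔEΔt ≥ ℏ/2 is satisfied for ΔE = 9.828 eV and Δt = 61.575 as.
Yes, it satisfies the uncertainty relation.

Calculate the product ΔEΔt:
ΔE = 9.828 eV = 1.575e-18 J
ΔEΔt = (1.575e-18 J) × (6.158e-17 s)
ΔEΔt = 9.696e-35 J·s

Compare to the minimum allowed value ℏ/2:
ℏ/2 = 5.273e-35 J·s

Since ΔEΔt = 9.696e-35 J·s ≥ 5.273e-35 J·s = ℏ/2,
this satisfies the uncertainty relation.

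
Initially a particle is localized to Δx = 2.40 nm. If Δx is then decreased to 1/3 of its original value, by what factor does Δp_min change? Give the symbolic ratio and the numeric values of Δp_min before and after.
Original Δp_min = 2.197 × 10^-26 kg·m/s; new Δp'_min = 6.591 × 10^-26 kg·m/s; ratio Δp'_min/Δp_min = 3.

From the uncertainty principle ΔxΔp ≥ ℏ/2, the minimum momentum uncertainty is Δp_min = ℏ/(2Δx).

Original (Δx = 2.40 nm = 2.400e-09 m):
Δp_min = (1.055e-34 J·s)/(2 × 2.400e-09 m) = 2.197e-26 kg·m/s

When Δx → (1/3)Δx:
Δp'_min = ℏ/(2 × (1/3)Δx) = 3 × ℏ/(2Δx) = 3 × Δp_min
Δp'_min = 3 × 2.197e-26 kg·m/s = 6.591e-26 kg·m/s

Since Δp_min ∝ 1/Δx, when Δx is decreased to 1/3 of its original value, Δp_min increases to 3 times its original value.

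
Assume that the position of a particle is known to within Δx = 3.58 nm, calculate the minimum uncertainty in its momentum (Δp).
1.473 × 10^-26 kg·m/s

Using the Heisenberg uncertainty principle:
ΔxΔp ≥ ℏ/2

The minimum uncertainty in momentum is:
Δp_min = ℏ/(2Δx)
Δp_min = (1.055e-34 J·s) / (2 × 3.580e-09 m)
Δp_min = 1.473e-26 kg·m/s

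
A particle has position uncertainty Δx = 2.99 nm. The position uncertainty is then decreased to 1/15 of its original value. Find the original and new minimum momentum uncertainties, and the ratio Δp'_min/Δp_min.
Original Δp_min = 1.763 × 10^-26 kg·m/s; new Δp'_min = 2.645 × 10^-25 kg·m/s; ratio Δp'_min/Δp_min = 15.

From the uncertainty principle ΔxΔp ≥ ℏ/2, the minimum momentum uncertainty is Δp_min = ℏ/(2Δx).

Original (Δx = 2.99 nm = 2.990e-09 m):
Δp_min = (1.055e-34 J·s)/(2 × 2.990e-09 m) = 1.763e-26 kg·m/s

When Δx → (1/15)Δx:
Δp'_min = ℏ/(2 × (1/15)Δx) = 15 × ℏ/(2Δx) = 15 × Δp_min
Δp'_min = 15 × 1.763e-26 kg·m/s = 2.645e-25 kg·m/s

Since Δp_min ∝ 1/Δx, when Δx is decreased to 1/15 of its original value, Δp_min increases to 15 times its original value.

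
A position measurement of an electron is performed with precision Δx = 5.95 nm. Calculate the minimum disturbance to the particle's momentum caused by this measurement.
8.862 × 10^-27 kg·m/s

The uncertainty principle implies that measuring position disturbs momentum:
ΔxΔp ≥ ℏ/2

When we measure position with precision Δx, we necessarily introduce a momentum uncertainty:
Δp ≥ ℏ/(2Δx)
Δp_min = (1.055e-34 J·s) / (2 × 5.950e-09 m)
Δp_min = 8.862e-27 kg·m/s

The more precisely we measure position, the greater the momentum disturbance.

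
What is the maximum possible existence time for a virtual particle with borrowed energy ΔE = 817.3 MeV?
4.027 × 10^-25 s

Using the energy-time uncertainty principle:
ΔEΔt ≥ ℏ/2

For a virtual particle borrowing energy ΔE, the maximum lifetime is:
Δt_max = ℏ/(2ΔE)

Converting energy:
ΔE = 817.3 MeV = 1.309e-10 J

Δt_max = (1.055e-34 J·s) / (2 × 1.309e-10 J)
Δt_max = 4.027e-25 s = 4.027 × 10^-25 s

Virtual particles with higher borrowed energy exist for shorter times.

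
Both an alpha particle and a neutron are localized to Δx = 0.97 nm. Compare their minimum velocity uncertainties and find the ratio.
The neutron has the larger minimum velocity uncertainty, by a ratio of 4.0.

For both particles, Δp_min = ℏ/(2Δx) = 5.436e-26 kg·m/s (same for both).

The velocity uncertainty is Δv = Δp/m:
- alpha particle: Δv = 5.436e-26 / 6.645e-27 = 8.181e+00 m/s = 8.181 m/s
- neutron: Δv = 5.436e-26 / 1.675e-27 = 3.245e+01 m/s = 32.455 m/s

Ratio: 3.245e+01 / 8.181e+00 = 4.0

The lighter particle has larger velocity uncertainty because Δv ∝ 1/m.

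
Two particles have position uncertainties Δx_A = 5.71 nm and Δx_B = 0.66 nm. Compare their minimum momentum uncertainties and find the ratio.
Particle B has the larger minimum momentum uncertainty, by a factor of 8.65.

For each particle, the minimum momentum uncertainty is Δp_min = ℏ/(2Δx):

Particle A: Δp_A = ℏ/(2×5.710e-09 m) = 9.234e-27 kg·m/s
Particle B: Δp_B = ℏ/(2×6.600e-10 m) = 7.989e-26 kg·m/s

Ratio: Δp_B/Δp_A = 8.65

Since Δp_min ∝ 1/Δx, the particle with smaller position uncertainty (B) has larger momentum uncertainty.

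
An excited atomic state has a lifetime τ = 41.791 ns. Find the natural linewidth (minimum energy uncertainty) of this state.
7.875 neV

Using the energy-time uncertainty principle:
ΔEΔt ≥ ℏ/2

The lifetime τ represents the time uncertainty Δt.
The natural linewidth (minimum energy uncertainty) is:

ΔE = ℏ/(2τ)
ΔE = (1.055e-34 J·s) / (2 × 4.179e-08 s)
ΔE = 1.262e-27 J = 7.875 neV

This natural linewidth limits the precision of spectroscopic measurements.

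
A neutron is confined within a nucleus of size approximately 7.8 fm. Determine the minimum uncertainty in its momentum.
6.760 × 10^-21 kg·m/s

Using the Heisenberg uncertainty principle:
ΔxΔp ≥ ℏ/2

With Δx ≈ L = 7.800e-15 m (the confinement size):
Δp_min = ℏ/(2Δx)
Δp_min = (1.055e-34 J·s) / (2 × 7.800e-15 m)
Δp_min = 6.760e-21 kg·m/s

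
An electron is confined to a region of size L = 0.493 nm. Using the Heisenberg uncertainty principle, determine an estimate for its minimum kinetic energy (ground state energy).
39.189 meV

Using the uncertainty principle to estimate ground state energy:

1. The position uncertainty is approximately the confinement size:
   Δx ≈ L = 4.930e-10 m

2. From ΔxΔp ≥ ℏ/2, the minimum momentum uncertainty is:
   Δp ≈ ℏ/(2L) = 1.070e-25 kg·m/s

3. The kinetic energy is approximately:
   KE ≈ (Δp)²/(2m) = (1.070e-25)²/(2 × 9.109e-31 kg)
   KE ≈ 6.279e-21 J = 39.189 meV

This is an order-of-magnitude estimate of the ground state energy.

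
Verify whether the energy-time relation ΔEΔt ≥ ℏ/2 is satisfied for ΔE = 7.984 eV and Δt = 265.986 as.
Yes, it satisfies the uncertainty relation.

Calculate the product ΔEΔt:
ΔE = 7.984 eV = 1.279e-18 J
ΔEΔt = (1.279e-18 J) × (2.660e-16 s)
ΔEΔt = 3.402e-34 J·s

Compare to the minimum allowed value ℏ/2:
ℏ/2 = 5.273e-35 J·s

Since ΔEΔt = 3.402e-34 J·s ≥ 5.273e-35 J·s = ℏ/2,
this satisfies the uncertainty relation.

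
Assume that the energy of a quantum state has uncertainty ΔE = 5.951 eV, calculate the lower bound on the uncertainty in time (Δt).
55.303 as

Using the energy-time uncertainty principle:
ΔEΔt ≥ ℏ/2

The minimum uncertainty in time is:
Δt_min = ℏ/(2ΔE)
Δt_min = (1.055e-34 J·s) / (2 × 9.535e-19 J)
Δt_min = 5.530e-17 s = 55.303 as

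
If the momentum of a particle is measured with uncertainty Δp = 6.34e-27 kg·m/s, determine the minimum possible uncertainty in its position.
8.317 nm

Using the Heisenberg uncertainty principle:
ΔxΔp ≥ ℏ/2

The minimum uncertainty in position is:
Δx_min = ℏ/(2Δp)
Δx_min = (1.055e-34 J·s) / (2 × 6.340e-27 kg·m/s)
Δx_min = 8.317e-09 m = 8.317 nm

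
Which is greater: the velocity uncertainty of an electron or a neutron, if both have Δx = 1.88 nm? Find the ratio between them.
The electron has the larger minimum velocity uncertainty, by a ratio of 1838.7.

For both particles, Δp_min = ℏ/(2Δx) = 2.805e-26 kg·m/s (same for both).

The velocity uncertainty is Δv = Δp/m:
- electron: Δv = 2.805e-26 / 9.109e-31 = 3.079e+04 m/s = 30.789 km/s
- neutron: Δv = 2.805e-26 / 1.675e-27 = 1.675e+01 m/s = 16.745 m/s

Ratio: 3.079e+04 / 1.675e+01 = 1838.7

The lighter particle has larger velocity uncertainty because Δv ∝ 1/m.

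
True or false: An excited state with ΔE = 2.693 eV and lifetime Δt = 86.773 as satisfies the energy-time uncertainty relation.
No, it violates the uncertainty relation.

Calculate the product ΔEΔt:
ΔE = 2.693 eV = 4.315e-19 J
ΔEΔt = (4.315e-19 J) × (8.677e-17 s)
ΔEΔt = 3.744e-35 J·s

Compare to the minimum allowed value ℏ/2:
ℏ/2 = 5.273e-35 J·s

Since ΔEΔt = 3.744e-35 J·s < 5.273e-35 J·s = ℏ/2,
this violates the uncertainty relation.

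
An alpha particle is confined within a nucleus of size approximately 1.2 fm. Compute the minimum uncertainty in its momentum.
4.394 × 10^-20 kg·m/s

Using the Heisenberg uncertainty principle:
ΔxΔp ≥ ℏ/2

With Δx ≈ L = 1.200e-15 m (the confinement size):
Δp_min = ℏ/(2Δx)
Δp_min = (1.055e-34 J·s) / (2 × 1.200e-15 m)
Δp_min = 4.394e-20 kg·m/s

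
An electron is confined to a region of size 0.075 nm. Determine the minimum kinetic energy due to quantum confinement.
1.693 eV

Using the uncertainty principle:

1. Position uncertainty: Δx ≈ 7.500e-11 m
2. Minimum momentum uncertainty: Δp = ℏ/(2Δx) = 7.030e-25 kg·m/s
3. Minimum kinetic energy:
   KE = (Δp)²/(2m) = (7.030e-25)²/(2 × 9.109e-31 kg)
   KE = 2.713e-19 J = 1.693 eV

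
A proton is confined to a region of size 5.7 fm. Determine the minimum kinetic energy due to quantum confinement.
159.663 keV

Using the uncertainty principle:

1. Position uncertainty: Δx ≈ 5.700e-15 m
2. Minimum momentum uncertainty: Δp = ℏ/(2Δx) = 9.251e-21 kg·m/s
3. Minimum kinetic energy:
   KE = (Δp)²/(2m) = (9.251e-21)²/(2 × 1.673e-27 kg)
   KE = 2.558e-14 J = 159.663 keV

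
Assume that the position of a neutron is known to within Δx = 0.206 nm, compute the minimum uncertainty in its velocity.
152.821 m/s

Using the Heisenberg uncertainty principle and Δp = mΔv:
ΔxΔp ≥ ℏ/2
Δx(mΔv) ≥ ℏ/2

The minimum uncertainty in velocity is:
Δv_min = ℏ/(2mΔx)
Δv_min = (1.055e-34 J·s) / (2 × 1.675e-27 kg × 2.060e-10 m)
Δv_min = 1.528e+02 m/s = 152.821 m/s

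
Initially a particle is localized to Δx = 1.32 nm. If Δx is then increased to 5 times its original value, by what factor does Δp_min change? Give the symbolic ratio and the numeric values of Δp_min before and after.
Original Δp_min = 3.995 × 10^-26 kg·m/s; new Δp'_min = 7.989 × 10^-27 kg·m/s; ratio Δp'_min/Δp_min = 1/5.

From the uncertainty principle ΔxΔp ≥ ℏ/2, the minimum momentum uncertainty is Δp_min = ℏ/(2Δx).

Original (Δx = 1.32 nm = 1.320e-09 m):
Δp_min = (1.055e-34 J·s)/(2 × 1.320e-09 m) = 3.995e-26 kg·m/s

When Δx → 5Δx:
Δp'_min = ℏ/(2 × 5Δx) = (1/5) × ℏ/(2Δx) = (1/5) × Δp_min
Δp'_min = 1/5 × 3.995e-26 kg·m/s = 7.989e-27 kg·m/s

Since Δp_min ∝ 1/Δx, when Δx is increased to 5 times its original value, Δp_min decreases to 1/5 of its original value.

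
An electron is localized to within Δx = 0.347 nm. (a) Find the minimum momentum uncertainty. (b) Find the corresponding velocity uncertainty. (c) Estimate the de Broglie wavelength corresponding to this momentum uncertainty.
(a) Δp_min = 1.520 × 10^-25 kg·m/s
(b) Δv_min = 166.812 km/s
(c) λ_dB = 4.361 nm

Step-by-step:

(a) From the uncertainty principle:
Δp_min = ℏ/(2Δx) = (1.055e-34 J·s)/(2 × 3.470e-10 m) = 1.520e-25 kg·m/s

(b) The velocity uncertainty:
Δv = Δp/m = (1.520e-25 kg·m/s)/(9.109e-31 kg) = 1.668e+05 m/s = 166.812 km/s

(c) The de Broglie wavelength for this momentum:
λ = h/p = (6.626e-34 J·s)/(1.520e-25 kg·m/s) = 4.361e-09 m = 4.361 nm

Note: The de Broglie wavelength is comparable to the localization size, as expected from wave-particle duality.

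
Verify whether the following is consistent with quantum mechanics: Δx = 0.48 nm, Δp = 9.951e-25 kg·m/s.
Yes, it satisfies the uncertainty principle.

Calculate the product ΔxΔp:
ΔxΔp = (4.800e-10 m) × (9.951e-25 kg·m/s)
ΔxΔp = 4.776e-34 J·s

Compare to the minimum allowed value ℏ/2:
ℏ/2 = 5.273e-35 J·s

Since ΔxΔp = 4.776e-34 J·s ≥ 5.273e-35 J·s = ℏ/2,
the measurement satisfies the uncertainty principle.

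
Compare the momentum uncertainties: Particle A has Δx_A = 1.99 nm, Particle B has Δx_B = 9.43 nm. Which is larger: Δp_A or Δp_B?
Particle A has the larger minimum momentum uncertainty, by a factor of 4.74.

For each particle, the minimum momentum uncertainty is Δp_min = ℏ/(2Δx):

Particle A: Δp_A = ℏ/(2×1.990e-09 m) = 2.650e-26 kg·m/s
Particle B: Δp_B = ℏ/(2×9.430e-09 m) = 5.592e-27 kg·m/s

Ratio: Δp_A/Δp_B = 4.74

Since Δp_min ∝ 1/Δx, the particle with smaller position uncertainty (A) has larger momentum uncertainty.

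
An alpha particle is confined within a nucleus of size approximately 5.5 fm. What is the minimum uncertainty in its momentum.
9.587 × 10^-21 kg·m/s

Using the Heisenberg uncertainty principle:
ΔxΔp ≥ ℏ/2

With Δx ≈ L = 5.500e-15 m (the confinement size):
Δp_min = ℏ/(2Δx)
Δp_min = (1.055e-34 J·s) / (2 × 5.500e-15 m)
Δp_min = 9.587e-21 kg·m/s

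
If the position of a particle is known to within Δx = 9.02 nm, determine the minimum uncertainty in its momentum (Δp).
5.846 × 10^-27 kg·m/s

Using the Heisenberg uncertainty principle:
ΔxΔp ≥ ℏ/2

The minimum uncertainty in momentum is:
Δp_min = ℏ/(2Δx)
Δp_min = (1.055e-34 J·s) / (2 × 9.020e-09 m)
Δp_min = 5.846e-27 kg·m/s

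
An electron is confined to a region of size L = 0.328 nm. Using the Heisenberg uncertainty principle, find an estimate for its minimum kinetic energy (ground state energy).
88.535 meV

Using the uncertainty principle to estimate ground state energy:

1. The position uncertainty is approximately the confinement size:
   Δx ≈ L = 3.280e-10 m

2. From ΔxΔp ≥ ℏ/2, the minimum momentum uncertainty is:
   Δp ≈ ℏ/(2L) = 1.608e-25 kg·m/s

3. The kinetic energy is approximately:
   KE ≈ (Δp)²/(2m) = (1.608e-25)²/(2 × 9.109e-31 kg)
   KE ≈ 1.418e-20 J = 88.535 meV

This is an order-of-magnitude estimate of the ground state energy.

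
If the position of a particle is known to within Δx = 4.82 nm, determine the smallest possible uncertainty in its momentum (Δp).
1.094 × 10^-26 kg·m/s

Using the Heisenberg uncertainty principle:
ΔxΔp ≥ ℏ/2

The minimum uncertainty in momentum is:
Δp_min = ℏ/(2Δx)
Δp_min = (1.055e-34 J·s) / (2 × 4.820e-09 m)
Δp_min = 1.094e-26 kg·m/s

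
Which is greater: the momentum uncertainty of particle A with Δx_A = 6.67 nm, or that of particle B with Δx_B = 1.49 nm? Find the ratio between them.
Particle B has the larger minimum momentum uncertainty, by a factor of 4.48.

For each particle, the minimum momentum uncertainty is Δp_min = ℏ/(2Δx):

Particle A: Δp_A = ℏ/(2×6.670e-09 m) = 7.905e-27 kg·m/s
Particle B: Δp_B = ℏ/(2×1.490e-09 m) = 3.539e-26 kg·m/s

Ratio: Δp_B/Δp_A = 4.48

Since Δp_min ∝ 1/Δx, the particle with smaller position uncertainty (B) has larger momentum uncertainty.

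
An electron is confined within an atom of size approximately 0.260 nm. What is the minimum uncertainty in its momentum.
2.028 × 10^-25 kg·m/s

Using the Heisenberg uncertainty principle:
ΔxΔp ≥ ℏ/2

With Δx ≈ L = 2.600e-10 m (the confinement size):
Δp_min = ℏ/(2Δx)
Δp_min = (1.055e-34 J·s) / (2 × 2.600e-10 m)
Δp_min = 2.028e-25 kg·m/s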